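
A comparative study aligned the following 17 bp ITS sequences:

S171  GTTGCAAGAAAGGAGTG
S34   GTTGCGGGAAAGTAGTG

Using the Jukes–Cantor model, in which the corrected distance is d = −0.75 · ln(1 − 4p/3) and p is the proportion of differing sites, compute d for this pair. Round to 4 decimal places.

0.2012

The sequences differ at positions 6 (A/G), 7 (A/G), 13 (G/T).
p = 3/17 = 0.176471.
d = −0.75 · ln(1 − (4/3)·0.176471) = −0.75 · ln(0.764705) = −0.75 · (-0.268265) = 0.2012.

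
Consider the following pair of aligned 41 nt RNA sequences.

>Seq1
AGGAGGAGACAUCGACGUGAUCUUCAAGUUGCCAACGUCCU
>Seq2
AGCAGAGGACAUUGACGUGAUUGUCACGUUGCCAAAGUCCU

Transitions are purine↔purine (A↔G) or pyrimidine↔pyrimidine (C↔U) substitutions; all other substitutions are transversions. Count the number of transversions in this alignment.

4

Differing sites — 3:G/C (Tv); 6:G/A (Ti); 7:A/G (Ti); 13:C/U (Ti); 22:C/U (Ti); 23:U/G (Tv); 27:A/C (Tv); 36:C/A (Tv).
Of the 8 differences, 4 transitions and 4 transversions, so the answer is 4.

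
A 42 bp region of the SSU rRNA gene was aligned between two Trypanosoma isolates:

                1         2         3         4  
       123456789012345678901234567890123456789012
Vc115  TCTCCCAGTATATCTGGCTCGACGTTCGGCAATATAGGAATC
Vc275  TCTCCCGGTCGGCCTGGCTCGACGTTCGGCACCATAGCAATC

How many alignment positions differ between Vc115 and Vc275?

8

The sequences differ at positions 7 (A/G), 10 (A/C), 11 (T/G), 12 (A/G), 13 (T/C), 32 (A/C), 33 (T/C), 38 (G/C).
That gives 8 mismatches out of 42 aligned sites, so the Hamming distance is 8.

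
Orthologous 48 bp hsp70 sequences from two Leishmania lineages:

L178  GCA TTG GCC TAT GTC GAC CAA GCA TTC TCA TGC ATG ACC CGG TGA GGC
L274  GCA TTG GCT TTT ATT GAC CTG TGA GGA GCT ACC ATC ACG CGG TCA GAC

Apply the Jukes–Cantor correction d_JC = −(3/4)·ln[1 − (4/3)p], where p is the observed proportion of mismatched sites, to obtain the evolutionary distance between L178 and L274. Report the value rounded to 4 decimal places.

Mismatches occur at site 9 (C↔T), site 11 (A↔T), site 13 (G↔A), site 15 (C↔T), site 20 (A↔T), site 21 (A↔G), site 22 (G↔T), site 23 (C↔G), site 25 (T↔G), site 26 (T↔G), site 27 (C↔A), site 28 (T↔G), site 30 (A↔T), site 31 (T↔A), site 32 (G↔C), site 36 (G↔C), site 39 (C↔G), site 44 (G↔C), site 47 (G↔A).
p = 19/48 = 0.395833.
d = −0.75 · ln(1 − (4/3)·0.395833) = −0.75 · ln(0.472223) = −0.75 · (-0.750304) = 0.5627.

0.5627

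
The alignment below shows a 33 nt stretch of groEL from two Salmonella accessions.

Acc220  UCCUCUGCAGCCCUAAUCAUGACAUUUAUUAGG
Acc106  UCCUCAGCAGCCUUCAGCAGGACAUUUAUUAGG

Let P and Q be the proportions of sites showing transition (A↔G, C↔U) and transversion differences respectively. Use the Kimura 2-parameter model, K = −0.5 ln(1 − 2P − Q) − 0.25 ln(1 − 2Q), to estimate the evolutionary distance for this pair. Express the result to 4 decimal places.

The sequences differ at positions 6 (U/A, transversion), 13 (C/U, transition), 15 (A/C, transversion), 17 (U/G, transversion), 20 (U/G, transversion).
Of the 5 differences, 1 transition and 4 transversions over 33 sites: P = 1/33 = 0.030303, Q = 4/33 = 0.121212.
d = −0.5·ln(0.818182) − 0.25·ln(0.757576) = −0.5·(-0.200670) − 0.25·(-0.277631) = 0.1697.

0.1697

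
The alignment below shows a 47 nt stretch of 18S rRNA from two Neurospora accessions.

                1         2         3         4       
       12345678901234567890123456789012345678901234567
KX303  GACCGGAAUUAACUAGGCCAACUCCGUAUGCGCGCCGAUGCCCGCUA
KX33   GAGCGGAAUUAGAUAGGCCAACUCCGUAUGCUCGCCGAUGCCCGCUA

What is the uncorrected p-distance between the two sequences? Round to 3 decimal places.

0.085

Mismatches occur at site 3 (C↔G), site 12 (A↔G), site 13 (C↔A), site 32 (G↔U).
There are 4 differences over 47 sites, so p = 4/47 = 0.085.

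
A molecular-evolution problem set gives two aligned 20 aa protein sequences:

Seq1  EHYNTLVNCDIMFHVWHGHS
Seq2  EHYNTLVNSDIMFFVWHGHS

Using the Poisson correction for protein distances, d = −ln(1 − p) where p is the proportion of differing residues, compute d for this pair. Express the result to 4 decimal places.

Mismatches occur at site 9 (C/S), site 14 (H/F).
p = 2/20 = 0.100000.
d = −ln(1 − 0.100000) = −ln(0.900000) = 0.1054.

0.1054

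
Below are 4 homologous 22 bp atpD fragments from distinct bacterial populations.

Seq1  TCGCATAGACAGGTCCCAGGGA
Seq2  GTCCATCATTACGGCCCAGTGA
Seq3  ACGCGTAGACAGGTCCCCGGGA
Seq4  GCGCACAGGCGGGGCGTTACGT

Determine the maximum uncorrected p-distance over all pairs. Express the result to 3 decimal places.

0.682

Pairwise Hamming distances:
  Seq1 vs Seq2: 10
  Seq1 vs Seq3: 3
  Seq1 vs Seq4: 11
  Seq2 vs Seq3: 12
  Seq2 vs Seq4: 15
  Seq3 vs Seq4: 12
The largest is 15 mismatches, between Seq2 and Seq4; p = 15/22 = 0.682.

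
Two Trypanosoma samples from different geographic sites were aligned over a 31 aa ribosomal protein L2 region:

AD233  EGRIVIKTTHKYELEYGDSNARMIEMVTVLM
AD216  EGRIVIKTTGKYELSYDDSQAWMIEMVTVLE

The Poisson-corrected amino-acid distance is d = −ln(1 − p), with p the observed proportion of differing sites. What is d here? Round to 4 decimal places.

0.2151

Mismatches occur at site 10 (H↔G), site 15 (E↔S), site 17 (G↔D), site 20 (N↔Q), site 22 (R↔W), site 31 (M↔E).
p = 6/31 = 0.193548.
d = −ln(1 − 0.193548) = −ln(0.806452) = 0.2151.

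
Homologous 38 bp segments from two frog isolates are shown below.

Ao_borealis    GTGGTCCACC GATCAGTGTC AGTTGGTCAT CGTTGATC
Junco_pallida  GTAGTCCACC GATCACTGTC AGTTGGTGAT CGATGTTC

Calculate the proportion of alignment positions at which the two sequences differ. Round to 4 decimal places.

0.1316

Mismatches occur at site 3 (G/A), site 16 (G/C), site 28 (C/G), site 33 (T/A), site 36 (A/T).
There are 5 differences over 38 sites, so p = 5/38 = 0.1316.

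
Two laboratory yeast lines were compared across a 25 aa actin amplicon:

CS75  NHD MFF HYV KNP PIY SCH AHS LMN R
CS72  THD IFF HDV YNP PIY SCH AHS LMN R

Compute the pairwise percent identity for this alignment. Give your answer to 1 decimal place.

The sequences differ at positions 1 (N/T), 4 (M/I), 8 (Y/D), 10 (K/Y).
21 of the 25 sites match, so the percent identity is 21/25 × 100 = 84.0%.

84.0%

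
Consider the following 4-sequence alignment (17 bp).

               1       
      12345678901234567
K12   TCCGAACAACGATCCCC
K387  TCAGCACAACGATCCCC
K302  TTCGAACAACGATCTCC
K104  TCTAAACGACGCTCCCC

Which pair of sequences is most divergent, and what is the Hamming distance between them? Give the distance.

Pairwise Hamming distances:
  K12 vs K387: 2
  K12 vs K302: 2
  K12 vs K104: 4
  K387 vs K302: 4
  K387 vs K104: 5
  K302 vs K104: 6
The largest is 6, between K302 and K104.

6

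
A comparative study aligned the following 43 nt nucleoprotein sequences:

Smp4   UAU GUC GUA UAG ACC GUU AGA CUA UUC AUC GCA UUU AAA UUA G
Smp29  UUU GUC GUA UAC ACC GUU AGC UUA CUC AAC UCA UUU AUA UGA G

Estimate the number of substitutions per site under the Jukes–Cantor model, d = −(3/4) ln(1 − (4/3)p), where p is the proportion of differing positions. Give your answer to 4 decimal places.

Differing sites — 2:A/U; 12:G/C; 21:A/C; 22:C/U; 25:U/C; 29:U/A; 31:G/U; 38:A/U; 41:U/G.
p = 9/43 = 0.209302.
d = −0.75 · ln(1 − (4/3)·0.209302) = −0.75 · ln(0.720931) = −0.75 · (-0.327212) = 0.2454.

0.2454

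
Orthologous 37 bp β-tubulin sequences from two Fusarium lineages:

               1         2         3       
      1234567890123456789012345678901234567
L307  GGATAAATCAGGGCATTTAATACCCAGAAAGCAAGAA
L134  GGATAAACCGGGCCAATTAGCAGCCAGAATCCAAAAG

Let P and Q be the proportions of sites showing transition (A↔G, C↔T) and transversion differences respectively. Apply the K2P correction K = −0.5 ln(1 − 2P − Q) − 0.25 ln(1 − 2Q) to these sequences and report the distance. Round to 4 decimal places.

Differing sites — 8:T/C (Ti); 10:A/G (Ti); 13:G/C (Tv); 16:T/A (Tv); 20:A/G (Ti); 21:T/C (Ti); 23:C/G (Tv); 30:A/T (Tv); 31:G/C (Tv); 35:G/A (Ti); 37:A/G (Ti).
Of the 11 differences, 6 transitions and 5 transversions over 37 sites: P = 6/37 = 0.162162, Q = 5/37 = 0.135135.
d = −0.5·ln(0.540541) − 0.25·ln(0.729730) = −0.5·(-0.615185) − 0.25·(-0.315081) = 0.3864.

0.3864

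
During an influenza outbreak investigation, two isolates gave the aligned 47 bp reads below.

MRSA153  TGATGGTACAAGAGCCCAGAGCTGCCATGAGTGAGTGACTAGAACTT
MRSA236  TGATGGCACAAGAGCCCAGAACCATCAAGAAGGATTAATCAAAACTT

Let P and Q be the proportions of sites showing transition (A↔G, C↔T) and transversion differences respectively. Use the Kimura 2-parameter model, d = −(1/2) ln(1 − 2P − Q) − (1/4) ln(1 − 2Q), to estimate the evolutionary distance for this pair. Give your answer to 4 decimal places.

0.3702

Differing sites — 7:T/C (Ti); 21:G/A (Ti); 23:T/C (Ti); 24:G/A (Ti); 25:C/T (Ti); 28:T/A (Tv); 31:G/A (Ti); 32:T/G (Tv); 35:G/T (Tv); 37:G/A (Ti); 39:C/T (Ti); 40:T/C (Ti); 42:G/A (Ti).
Of the 13 differences, 10 transitions and 3 transversions over 47 sites: P = 10/47 = 0.212766, Q = 3/47 = 0.063830.
d = −0.5·ln(0.510638) − 0.25·ln(0.872340) = −0.5·(-0.672094) − 0.25·(-0.136576) = 0.3702.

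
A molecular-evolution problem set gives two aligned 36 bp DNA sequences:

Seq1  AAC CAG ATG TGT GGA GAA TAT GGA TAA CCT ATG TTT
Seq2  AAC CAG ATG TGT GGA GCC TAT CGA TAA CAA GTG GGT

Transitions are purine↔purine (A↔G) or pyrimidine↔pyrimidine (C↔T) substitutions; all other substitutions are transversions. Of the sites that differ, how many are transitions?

Mismatches occur at site 17 (A↔C, transversion), site 18 (A↔C, transversion), site 22 (G↔C, transversion), site 29 (C↔A, transversion), site 30 (T↔A, transversion), site 31 (A↔G, transition), site 34 (T↔G, transversion), site 35 (T↔G, transversion).
Of the 8 differences, 1 transition and 7 transversions, so the answer is 1.

1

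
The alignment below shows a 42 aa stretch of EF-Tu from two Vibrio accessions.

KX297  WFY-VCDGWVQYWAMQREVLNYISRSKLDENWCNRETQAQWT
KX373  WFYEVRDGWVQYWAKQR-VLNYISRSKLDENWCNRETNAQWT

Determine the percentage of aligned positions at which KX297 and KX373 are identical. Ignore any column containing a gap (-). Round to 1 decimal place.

Excluding the 2 gap columns leaves 40 comparable sites.
Differing sites — 6:C/R; 15:M/K; 38:Q/N.
37 of the 40 comparable sites match, so the percent identity is 37/40 × 100 = 92.5%.

92.5%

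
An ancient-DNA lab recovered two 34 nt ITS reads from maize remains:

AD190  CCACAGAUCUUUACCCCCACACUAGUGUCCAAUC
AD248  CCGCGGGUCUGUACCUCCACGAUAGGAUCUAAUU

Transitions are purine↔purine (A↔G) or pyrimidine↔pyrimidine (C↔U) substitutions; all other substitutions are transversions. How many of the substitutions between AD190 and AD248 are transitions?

8

Differing sites — 3:A/G (Ti); 5:A/G (Ti); 7:A/G (Ti); 11:U/G (Tv); 16:C/U (Ti); 21:A/G (Ti); 22:C/A (Tv); 26:U/G (Tv); 27:G/A (Ti); 30:C/U (Ti); 34:C/U (Ti).
Of the 11 differences, 8 transitions and 3 transversions, so the answer is 8.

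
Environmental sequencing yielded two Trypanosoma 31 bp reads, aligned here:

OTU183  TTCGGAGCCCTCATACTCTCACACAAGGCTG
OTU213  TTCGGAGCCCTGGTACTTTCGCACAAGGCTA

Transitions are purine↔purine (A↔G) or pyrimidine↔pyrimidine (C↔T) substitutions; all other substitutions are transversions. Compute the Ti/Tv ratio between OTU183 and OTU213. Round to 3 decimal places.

Differing sites — 12:C/G (Tv); 13:A/G (Ti); 18:C/T (Ti); 21:A/G (Ti); 31:G/A (Ti).
Of the 5 differences, 4 transitions and 1 transversion, so Ti/Tv = 4/1 = 4.000.

4.000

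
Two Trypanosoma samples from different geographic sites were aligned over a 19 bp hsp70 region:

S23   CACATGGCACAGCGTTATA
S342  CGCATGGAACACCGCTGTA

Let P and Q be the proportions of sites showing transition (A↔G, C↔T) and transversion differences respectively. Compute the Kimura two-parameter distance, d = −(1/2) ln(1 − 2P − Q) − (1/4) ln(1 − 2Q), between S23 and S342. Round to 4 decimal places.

Differing sites — 2:A/G (Ti); 8:C/A (Tv); 12:G/C (Tv); 15:T/C (Ti); 17:A/G (Ti).
Of the 5 differences, 3 transitions and 2 transversions over 19 sites: P = 3/19 = 0.157895, Q = 2/19 = 0.105263.
d = −0.5·ln(0.578947) − 0.25·ln(0.789474) = −0.5·(-0.546544) − 0.25·(-0.236388) = 0.3324.

0.3324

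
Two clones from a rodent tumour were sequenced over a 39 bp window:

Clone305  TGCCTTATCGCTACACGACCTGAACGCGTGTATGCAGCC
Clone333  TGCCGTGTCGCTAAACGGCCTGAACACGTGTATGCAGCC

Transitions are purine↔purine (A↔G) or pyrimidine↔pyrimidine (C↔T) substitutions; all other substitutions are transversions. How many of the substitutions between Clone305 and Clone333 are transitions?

3

The sequences differ at positions 5 (T/G, transversion), 7 (A/G, transition), 14 (C/A, transversion), 18 (A/G, transition), 26 (G/A, transition).
Of the 5 differences, 3 transitions and 2 transversions, so the answer is 3.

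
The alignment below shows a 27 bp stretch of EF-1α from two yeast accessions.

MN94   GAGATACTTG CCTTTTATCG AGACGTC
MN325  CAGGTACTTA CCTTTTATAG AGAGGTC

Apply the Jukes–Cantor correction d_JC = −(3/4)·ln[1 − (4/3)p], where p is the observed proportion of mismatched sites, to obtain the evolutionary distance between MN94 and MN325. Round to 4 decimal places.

Differing sites — 1:G/C; 4:A/G; 10:G/A; 19:C/A; 24:C/G.
p = 5/27 = 0.185185.
d = −0.75 · ln(1 − (4/3)·0.185185) = −0.75 · ln(0.753087) = −0.75 · (-0.283575) = 0.2127.

0.2127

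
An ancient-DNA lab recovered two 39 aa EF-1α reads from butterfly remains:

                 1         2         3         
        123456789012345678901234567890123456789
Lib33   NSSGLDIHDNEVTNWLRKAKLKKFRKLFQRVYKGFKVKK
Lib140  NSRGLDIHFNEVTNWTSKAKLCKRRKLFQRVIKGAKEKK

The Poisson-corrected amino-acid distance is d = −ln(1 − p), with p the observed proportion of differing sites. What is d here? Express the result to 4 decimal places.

0.2624

Differing sites — 3:S/R; 9:D/F; 16:L/T; 17:R/S; 22:K/C; 24:F/R; 32:Y/I; 35:F/A; 37:V/E.
p = 9/39 = 0.230769.
d = −ln(1 − 0.230769) = −ln(0.769231) = 0.2624.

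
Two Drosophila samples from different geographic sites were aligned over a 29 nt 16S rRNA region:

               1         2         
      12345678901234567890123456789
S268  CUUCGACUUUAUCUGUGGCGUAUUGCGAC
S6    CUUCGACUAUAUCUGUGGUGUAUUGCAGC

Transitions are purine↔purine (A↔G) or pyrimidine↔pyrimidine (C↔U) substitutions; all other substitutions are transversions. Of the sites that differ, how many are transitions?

The sequences differ at positions 9 (U/A, transversion), 19 (C/U, transition), 27 (G/A, transition), 28 (A/G, transition).
Of the 4 differences, 3 transitions and 1 transversion, so the answer is 3.

3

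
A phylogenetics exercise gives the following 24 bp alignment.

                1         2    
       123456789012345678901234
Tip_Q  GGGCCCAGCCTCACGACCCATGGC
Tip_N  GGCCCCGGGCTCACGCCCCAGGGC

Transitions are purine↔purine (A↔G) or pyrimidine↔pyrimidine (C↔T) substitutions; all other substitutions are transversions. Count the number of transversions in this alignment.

4

The sequences differ at positions 3 (G/C, transversion), 7 (A/G, transition), 9 (C/G, transversion), 16 (A/C, transversion), 21 (T/G, transversion).
Of the 5 differences, 1 transition and 4 transversions, so the answer is 4.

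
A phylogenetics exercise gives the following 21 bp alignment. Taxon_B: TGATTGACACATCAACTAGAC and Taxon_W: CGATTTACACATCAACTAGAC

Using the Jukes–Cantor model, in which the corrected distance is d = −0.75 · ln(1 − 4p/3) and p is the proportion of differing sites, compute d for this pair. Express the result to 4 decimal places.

0.1019

Differing sites — 1:T/C; 6:G/T.
p = 2/21 = 0.095238.
d = −0.75 · ln(1 − (4/3)·0.095238) = −0.75 · ln(0.873016) = −0.75 · (-0.135801) = 0.1019.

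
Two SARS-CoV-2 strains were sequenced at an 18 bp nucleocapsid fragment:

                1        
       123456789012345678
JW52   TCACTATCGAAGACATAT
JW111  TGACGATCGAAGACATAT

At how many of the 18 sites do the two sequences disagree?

2

The sequences differ at positions 2 (C/G), 5 (T/G).
That gives 2 mismatches out of 18 aligned sites, so the Hamming distance is 2.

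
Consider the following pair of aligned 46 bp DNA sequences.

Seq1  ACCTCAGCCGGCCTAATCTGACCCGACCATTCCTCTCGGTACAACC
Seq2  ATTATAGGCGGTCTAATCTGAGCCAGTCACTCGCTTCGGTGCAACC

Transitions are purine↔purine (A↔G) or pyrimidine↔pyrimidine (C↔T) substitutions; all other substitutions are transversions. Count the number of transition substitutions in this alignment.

11

Mismatches occur at site 2 (C↔T, transition), site 3 (C↔T, transition), site 4 (T↔A, transversion), site 5 (C↔T, transition), site 8 (C↔G, transversion), site 12 (C↔T, transition), site 22 (C↔G, transversion), site 25 (G↔A, transition), site 26 (A↔G, transition), site 27 (C↔T, transition), site 30 (T↔C, transition), site 33 (C↔G, transversion), site 34 (T↔C, transition), site 35 (C↔T, transition), site 41 (A↔G, transition).
Of the 15 differences, 11 transitions and 4 transversions, so the answer is 11.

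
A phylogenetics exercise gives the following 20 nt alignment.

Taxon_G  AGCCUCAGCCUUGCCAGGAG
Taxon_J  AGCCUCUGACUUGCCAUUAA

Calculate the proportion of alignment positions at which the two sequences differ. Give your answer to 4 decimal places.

0.2500

The sequences differ at positions 7 (A/U), 9 (C/A), 17 (G/U), 18 (G/U), 20 (G/A).
There are 5 differences over 20 sites, so p = 5/20 = 0.2500.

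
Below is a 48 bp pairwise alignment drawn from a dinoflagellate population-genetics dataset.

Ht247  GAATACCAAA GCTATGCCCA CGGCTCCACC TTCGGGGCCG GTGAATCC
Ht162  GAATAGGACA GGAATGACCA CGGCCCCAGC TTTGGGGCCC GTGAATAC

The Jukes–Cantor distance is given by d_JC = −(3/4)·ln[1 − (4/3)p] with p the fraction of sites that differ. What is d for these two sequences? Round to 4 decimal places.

The sequences differ at positions 6 (C/G), 7 (C/G), 9 (A/C), 12 (C/G), 13 (T/A), 17 (C/A), 25 (T/C), 29 (C/G), 33 (C/T), 40 (G/C), 47 (C/A).
p = 11/48 = 0.229167.
d = −0.75 · ln(1 − (4/3)·0.229167) = −0.75 · ln(0.694444) = −0.75 · (-0.364644) = 0.2735.

0.2735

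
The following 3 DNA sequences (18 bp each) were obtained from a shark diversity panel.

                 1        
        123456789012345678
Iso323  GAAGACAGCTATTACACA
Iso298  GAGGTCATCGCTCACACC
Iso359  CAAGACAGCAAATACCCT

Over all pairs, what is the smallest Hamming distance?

5

Pairwise Hamming distances:
  Iso323 vs Iso298: 7
  Iso323 vs Iso359: 5
  Iso298 vs Iso359: 10
The smallest is 5, between Iso323 and Iso359.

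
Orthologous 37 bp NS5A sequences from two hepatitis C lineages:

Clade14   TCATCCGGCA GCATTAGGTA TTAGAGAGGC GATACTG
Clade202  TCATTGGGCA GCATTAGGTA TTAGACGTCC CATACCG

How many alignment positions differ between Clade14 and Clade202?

8

The sequences differ at positions 5 (C/T), 6 (C/G), 26 (G/C), 27 (A/G), 28 (G/T), 29 (G/C), 31 (G/C), 36 (T/C).
That gives 8 mismatches out of 37 aligned sites, so the Hamming distance is 8.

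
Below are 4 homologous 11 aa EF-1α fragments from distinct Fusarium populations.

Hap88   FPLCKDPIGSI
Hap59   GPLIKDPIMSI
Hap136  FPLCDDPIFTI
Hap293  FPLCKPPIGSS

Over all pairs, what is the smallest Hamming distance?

Pairwise Hamming distances:
  Hap88 vs Hap59: 3
  Hap88 vs Hap136: 3
  Hap88 vs Hap293: 2
  Hap59 vs Hap136: 5
  Hap59 vs Hap293: 5
  Hap136 vs Hap293: 5
The smallest is 2, between Hap88 and Hap293.

2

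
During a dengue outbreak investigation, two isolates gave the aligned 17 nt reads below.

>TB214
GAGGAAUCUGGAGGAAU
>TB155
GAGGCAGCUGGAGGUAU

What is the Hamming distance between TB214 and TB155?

3

Mismatches occur at site 5 (A→C), site 7 (U→G), site 15 (A→U).
That gives 3 mismatches out of 17 aligned sites, so the Hamming distance is 3.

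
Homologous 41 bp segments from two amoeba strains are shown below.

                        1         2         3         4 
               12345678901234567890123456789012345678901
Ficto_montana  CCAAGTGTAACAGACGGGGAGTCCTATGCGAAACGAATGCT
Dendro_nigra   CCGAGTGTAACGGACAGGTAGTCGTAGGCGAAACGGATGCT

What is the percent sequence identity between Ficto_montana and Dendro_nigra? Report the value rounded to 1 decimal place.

The sequences differ at positions 3 (A/G), 12 (A/G), 16 (G/A), 19 (G/T), 24 (C/G), 27 (T/G), 36 (A/G).
34 of the 41 sites match, so the percent identity is 34/41 × 100 = 82.9%.

82.9%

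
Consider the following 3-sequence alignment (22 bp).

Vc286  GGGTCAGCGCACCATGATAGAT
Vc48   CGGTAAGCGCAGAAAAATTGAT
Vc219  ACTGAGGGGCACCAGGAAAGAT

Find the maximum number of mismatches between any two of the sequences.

Pairwise Hamming distances:
  Vc286 vs Vc48: 7
  Vc286 vs Vc219: 9
  Vc48 vs Vc219: 12
The largest is 12, between Vc48 and Vc219.

12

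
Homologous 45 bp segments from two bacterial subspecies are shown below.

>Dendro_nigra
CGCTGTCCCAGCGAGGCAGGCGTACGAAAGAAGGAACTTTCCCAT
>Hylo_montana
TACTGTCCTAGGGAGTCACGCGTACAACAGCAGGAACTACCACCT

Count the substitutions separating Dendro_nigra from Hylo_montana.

The sequences differ at positions 1 (C/T), 2 (G/A), 9 (C/T), 12 (C/G), 16 (G/T), 19 (G/C), 26 (G/A), 28 (A/C), 31 (A/C), 39 (T/A), 40 (T/C), 42 (C/A), 44 (A/C).
That gives 13 mismatches out of 45 aligned sites, so the Hamming distance is 13.

13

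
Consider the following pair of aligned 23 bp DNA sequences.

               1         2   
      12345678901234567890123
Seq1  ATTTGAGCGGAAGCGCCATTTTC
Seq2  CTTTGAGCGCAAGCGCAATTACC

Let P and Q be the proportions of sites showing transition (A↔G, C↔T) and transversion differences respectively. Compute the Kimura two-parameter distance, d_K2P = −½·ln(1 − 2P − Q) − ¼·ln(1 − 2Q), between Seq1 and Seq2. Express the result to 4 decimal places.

0.2580

Differing sites — 1:A/C (Tv); 10:G/C (Tv); 17:C/A (Tv); 21:T/A (Tv); 22:T/C (Ti).
Of the 5 differences, 1 transition and 4 transversions over 23 sites: P = 1/23 = 0.043478, Q = 4/23 = 0.173913.
d = −0.5·ln(0.739131) − 0.25·ln(0.652174) = −0.5·(-0.302280) − 0.25·(-0.427444) = 0.2580.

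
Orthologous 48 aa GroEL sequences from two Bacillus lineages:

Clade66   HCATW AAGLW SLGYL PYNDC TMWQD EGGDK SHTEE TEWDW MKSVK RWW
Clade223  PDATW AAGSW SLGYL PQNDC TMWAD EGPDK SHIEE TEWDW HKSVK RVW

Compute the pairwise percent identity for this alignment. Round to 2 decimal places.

Mismatches occur at site 1 (H/P), site 2 (C/D), site 9 (L/S), site 17 (Y/Q), site 24 (Q/A), site 28 (G/P), site 33 (T/I), site 41 (M/H), site 47 (W/V).
39 of the 48 sites match, so the percent identity is 39/48 × 100 = 81.25%.

81.25%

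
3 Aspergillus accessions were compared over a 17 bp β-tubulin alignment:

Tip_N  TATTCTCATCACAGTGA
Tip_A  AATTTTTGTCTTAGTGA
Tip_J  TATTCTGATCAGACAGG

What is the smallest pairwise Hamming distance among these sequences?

Pairwise Hamming distances:
  Tip_N vs Tip_A: 6
  Tip_N vs Tip_J: 5
  Tip_A vs Tip_J: 9
The smallest is 5, between Tip_N and Tip_J.

5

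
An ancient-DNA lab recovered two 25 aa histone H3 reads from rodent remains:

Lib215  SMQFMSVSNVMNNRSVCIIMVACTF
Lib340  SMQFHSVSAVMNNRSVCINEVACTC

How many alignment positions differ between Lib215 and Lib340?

5

The sequences differ at positions 5 (M/H), 9 (N/A), 19 (I/N), 20 (M/E), 25 (F/C).
That gives 5 mismatches out of 25 aligned sites, so the Hamming distance is 5.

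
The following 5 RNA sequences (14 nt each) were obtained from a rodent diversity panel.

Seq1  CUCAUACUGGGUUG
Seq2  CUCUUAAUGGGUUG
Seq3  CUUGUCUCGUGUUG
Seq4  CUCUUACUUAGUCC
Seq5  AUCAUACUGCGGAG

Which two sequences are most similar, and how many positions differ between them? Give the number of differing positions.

2

Pairwise Hamming distances:
  Seq1 vs Seq2: 2
  Seq1 vs Seq3: 6
  Seq1 vs Seq4: 5
  Seq1 vs Seq5: 4
  Seq2 vs Seq3: 6
  Seq2 vs Seq4: 5
  Seq2 vs Seq5: 6
  Seq3 vs Seq4: 9
  Seq3 vs Seq5: 9
  Seq4 vs Seq5: 7
The smallest is 2, between Seq1 and Seq2.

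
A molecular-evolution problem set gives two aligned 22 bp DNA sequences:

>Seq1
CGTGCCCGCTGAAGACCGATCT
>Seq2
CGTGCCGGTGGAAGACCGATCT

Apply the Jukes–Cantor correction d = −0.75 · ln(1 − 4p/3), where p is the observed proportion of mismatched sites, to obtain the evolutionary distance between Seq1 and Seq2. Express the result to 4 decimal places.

Differing sites — 7:C/G; 9:C/T; 10:T/G.
p = 3/22 = 0.136364.
d = −0.75 · ln(1 − (4/3)·0.136364) = −0.75 · ln(0.818181) = −0.75 · (-0.200672) = 0.1505.

0.1505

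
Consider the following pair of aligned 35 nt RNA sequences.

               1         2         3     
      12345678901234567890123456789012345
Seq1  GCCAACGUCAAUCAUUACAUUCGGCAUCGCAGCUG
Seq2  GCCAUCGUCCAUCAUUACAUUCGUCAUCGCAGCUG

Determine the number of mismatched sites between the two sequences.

Mismatches occur at site 5 (A→U), site 10 (A→C), site 24 (G→U).
That gives 3 mismatches out of 35 aligned sites, so the Hamming distance is 3.

3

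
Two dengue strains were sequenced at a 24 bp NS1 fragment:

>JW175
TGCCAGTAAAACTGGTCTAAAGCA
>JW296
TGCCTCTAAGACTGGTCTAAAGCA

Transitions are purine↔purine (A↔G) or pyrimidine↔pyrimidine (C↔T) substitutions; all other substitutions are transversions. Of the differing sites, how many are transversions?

2

Differing sites — 5:A/T (Tv); 6:G/C (Tv); 10:A/G (Ti).
Of the 3 differences, 1 transition and 2 transversions, so the answer is 2.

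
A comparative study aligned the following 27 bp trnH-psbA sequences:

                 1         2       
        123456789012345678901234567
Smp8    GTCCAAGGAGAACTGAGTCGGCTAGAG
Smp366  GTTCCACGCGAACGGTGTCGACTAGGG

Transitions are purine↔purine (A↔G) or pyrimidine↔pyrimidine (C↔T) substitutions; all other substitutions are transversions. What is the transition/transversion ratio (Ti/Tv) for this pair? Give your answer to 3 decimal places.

0.600

The sequences differ at positions 3 (C/T, transition), 5 (A/C, transversion), 7 (G/C, transversion), 9 (A/C, transversion), 14 (T/G, transversion), 16 (A/T, transversion), 21 (G/A, transition), 26 (A/G, transition).
Of the 8 differences, 3 transitions and 5 transversions, so Ti/Tv = 3/5 = 0.600.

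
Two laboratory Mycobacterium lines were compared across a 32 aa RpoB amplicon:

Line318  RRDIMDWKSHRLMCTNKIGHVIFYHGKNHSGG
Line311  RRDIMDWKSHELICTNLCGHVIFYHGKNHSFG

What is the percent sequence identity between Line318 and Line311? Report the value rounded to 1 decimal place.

Differing sites — 11:R/E; 13:M/I; 17:K/L; 18:I/C; 31:G/F.
27 of the 32 sites match, so the percent identity is 27/32 × 100 = 84.4%.

84.4%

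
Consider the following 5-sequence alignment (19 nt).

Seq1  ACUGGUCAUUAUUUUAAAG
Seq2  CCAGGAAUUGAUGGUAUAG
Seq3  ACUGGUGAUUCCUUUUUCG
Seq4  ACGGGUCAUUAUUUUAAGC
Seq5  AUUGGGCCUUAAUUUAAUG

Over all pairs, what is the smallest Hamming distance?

Pairwise Hamming distances:
  Seq1 vs Seq2: 9
  Seq1 vs Seq3: 6
  Seq1 vs Seq4: 3
  Seq1 vs Seq5: 5
  Seq2 vs Seq3: 12
  Seq2 vs Seq4: 11
  Seq2 vs Seq5: 12
  Seq3 vs Seq4: 8
  Seq3 vs Seq5: 9
  Seq4 vs Seq5: 7
The smallest is 3, between Seq1 and Seq4.

3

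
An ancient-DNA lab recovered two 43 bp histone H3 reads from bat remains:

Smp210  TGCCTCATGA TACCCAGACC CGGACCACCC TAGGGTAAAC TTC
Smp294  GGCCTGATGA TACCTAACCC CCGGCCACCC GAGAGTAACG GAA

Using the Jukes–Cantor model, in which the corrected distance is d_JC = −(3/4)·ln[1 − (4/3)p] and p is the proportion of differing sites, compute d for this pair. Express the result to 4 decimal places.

0.4270

The sequences differ at positions 1 (T/G), 6 (C/G), 15 (C/T), 17 (G/A), 18 (A/C), 22 (G/C), 24 (A/G), 31 (T/G), 34 (G/A), 39 (A/C), 40 (C/G), 41 (T/G), 42 (T/A), 43 (C/A).
p = 14/43 = 0.325581.
d = −0.75 · ln(1 − (4/3)·0.325581) = −0.75 · ln(0.565892) = −0.75 · (-0.569352) = 0.4270.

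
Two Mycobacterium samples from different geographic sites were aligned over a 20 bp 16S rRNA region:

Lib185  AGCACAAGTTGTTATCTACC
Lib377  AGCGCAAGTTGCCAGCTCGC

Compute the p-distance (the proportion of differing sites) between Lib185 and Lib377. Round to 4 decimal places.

The sequences differ at positions 4 (A/G), 12 (T/C), 13 (T/C), 15 (T/G), 18 (A/C), 19 (C/G).
There are 6 differences over 20 sites, so p = 6/20 = 0.3000.

0.3000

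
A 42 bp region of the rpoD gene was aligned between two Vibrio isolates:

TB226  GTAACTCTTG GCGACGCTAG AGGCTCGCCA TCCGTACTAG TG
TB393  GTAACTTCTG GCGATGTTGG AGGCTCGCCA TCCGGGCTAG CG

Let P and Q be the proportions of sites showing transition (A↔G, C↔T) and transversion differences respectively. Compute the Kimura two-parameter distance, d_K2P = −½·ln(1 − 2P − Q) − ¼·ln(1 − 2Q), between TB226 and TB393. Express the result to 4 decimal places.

0.2331

The sequences differ at positions 7 (C/T, transition), 8 (T/C, transition), 15 (C/T, transition), 17 (C/T, transition), 19 (A/G, transition), 35 (T/G, transversion), 36 (A/G, transition), 41 (T/C, transition).
Of the 8 differences, 7 transitions and 1 transversion over 42 sites: P = 7/42 = 0.166667, Q = 1/42 = 0.023810.
d = −0.5·ln(0.642856) − 0.25·ln(0.952380) = −0.5·(-0.441835) − 0.25·(-0.048791) = 0.2331.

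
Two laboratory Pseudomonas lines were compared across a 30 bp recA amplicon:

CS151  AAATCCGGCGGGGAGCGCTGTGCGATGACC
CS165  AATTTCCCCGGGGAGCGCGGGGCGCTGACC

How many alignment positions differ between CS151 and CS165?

The sequences differ at positions 3 (A/T), 5 (C/T), 7 (G/C), 8 (G/C), 19 (T/G), 21 (T/G), 25 (A/C).
That gives 7 mismatches out of 30 aligned sites, so the Hamming distance is 7.

7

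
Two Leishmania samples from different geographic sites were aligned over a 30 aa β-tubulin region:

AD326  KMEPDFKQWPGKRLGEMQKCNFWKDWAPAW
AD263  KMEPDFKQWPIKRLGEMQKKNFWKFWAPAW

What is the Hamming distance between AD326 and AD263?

3

The sequences differ at positions 11 (G/I), 20 (C/K), 25 (D/F).
That gives 3 mismatches out of 30 aligned sites, so the Hamming distance is 3.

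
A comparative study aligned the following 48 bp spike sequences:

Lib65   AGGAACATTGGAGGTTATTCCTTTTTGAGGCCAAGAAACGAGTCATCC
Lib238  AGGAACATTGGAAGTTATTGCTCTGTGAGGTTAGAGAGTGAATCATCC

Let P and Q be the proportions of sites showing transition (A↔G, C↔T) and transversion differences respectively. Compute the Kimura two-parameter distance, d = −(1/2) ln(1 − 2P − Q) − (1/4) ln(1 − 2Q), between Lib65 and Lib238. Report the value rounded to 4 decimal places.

Differing sites — 13:G/A (Ti); 20:C/G (Tv); 23:T/C (Ti); 25:T/G (Tv); 31:C/T (Ti); 32:C/T (Ti); 34:A/G (Ti); 35:G/A (Ti); 36:A/G (Ti); 38:A/G (Ti); 39:C/T (Ti); 42:G/A (Ti).
Of the 12 differences, 10 transitions and 2 transversions over 48 sites: P = 10/48 = 0.208333, Q = 2/48 = 0.041667.
d = −0.5·ln(0.541667) − 0.25·ln(0.916666) = −0.5·(-0.613104) − 0.25·(-0.087012) = 0.3283.

0.3283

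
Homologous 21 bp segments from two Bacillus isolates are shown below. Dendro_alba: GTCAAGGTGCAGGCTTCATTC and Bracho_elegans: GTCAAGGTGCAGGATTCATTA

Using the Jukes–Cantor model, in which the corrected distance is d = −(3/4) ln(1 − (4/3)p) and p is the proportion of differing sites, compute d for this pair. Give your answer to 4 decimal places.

0.1019

The sequences differ at positions 14 (C/A), 21 (C/A).
p = 2/21 = 0.095238.
d = −0.75 · ln(1 − (4/3)·0.095238) = −0.75 · ln(0.873016) = −0.75 · (-0.135801) = 0.1019.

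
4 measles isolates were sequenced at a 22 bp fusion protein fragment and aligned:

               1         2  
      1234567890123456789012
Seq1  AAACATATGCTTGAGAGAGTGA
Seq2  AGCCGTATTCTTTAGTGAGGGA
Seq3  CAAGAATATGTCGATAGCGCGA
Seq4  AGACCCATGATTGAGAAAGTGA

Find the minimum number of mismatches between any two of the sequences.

5

Pairwise Hamming distances:
  Seq1 vs Seq2: 7
  Seq1 vs Seq3: 11
  Seq1 vs Seq4: 5
  Seq2 vs Seq3: 15
  Seq2 vs Seq4: 9
  Seq3 vs Seq4: 14
The smallest is 5, between Seq1 and Seq4.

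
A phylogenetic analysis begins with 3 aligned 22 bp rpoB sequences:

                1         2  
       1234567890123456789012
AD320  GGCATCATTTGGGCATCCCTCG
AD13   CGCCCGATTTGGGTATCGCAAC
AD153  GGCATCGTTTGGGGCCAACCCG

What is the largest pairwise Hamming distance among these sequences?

13

Pairwise Hamming distances:
  AD320 vs AD13: 9
  AD320 vs AD153: 7
  AD13 vs AD153: 13
The largest is 13, between AD13 and AD153.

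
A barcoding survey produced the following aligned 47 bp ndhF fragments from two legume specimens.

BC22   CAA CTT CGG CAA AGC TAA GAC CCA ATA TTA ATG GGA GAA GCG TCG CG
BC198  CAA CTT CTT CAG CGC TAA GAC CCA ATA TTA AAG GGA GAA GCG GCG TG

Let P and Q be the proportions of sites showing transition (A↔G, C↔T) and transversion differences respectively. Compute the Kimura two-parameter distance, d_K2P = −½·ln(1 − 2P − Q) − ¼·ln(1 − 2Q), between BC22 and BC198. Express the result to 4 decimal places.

Mismatches occur at site 8 (G→T, transversion), site 9 (G→T, transversion), site 12 (A→G, transition), site 13 (A→C, transversion), site 32 (T→A, transversion), site 43 (T→G, transversion), site 46 (C→T, transition).
Of the 7 differences, 2 transitions and 5 transversions over 47 sites: P = 2/47 = 0.042553, Q = 5/47 = 0.106383.
d = −0.5·ln(0.808511) − 0.25·ln(0.787234) = −0.5·(-0.212561) − 0.25·(-0.239230) = 0.1661.

0.1661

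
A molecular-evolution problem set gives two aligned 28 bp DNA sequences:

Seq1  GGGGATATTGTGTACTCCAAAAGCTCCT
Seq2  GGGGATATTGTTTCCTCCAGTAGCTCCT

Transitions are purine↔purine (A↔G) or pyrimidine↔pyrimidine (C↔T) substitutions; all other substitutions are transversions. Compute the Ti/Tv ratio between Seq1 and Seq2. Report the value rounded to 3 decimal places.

Mismatches occur at site 12 (G→T, transversion), site 14 (A→C, transversion), site 20 (A→G, transition), site 21 (A→T, transversion).
Of the 4 differences, 1 transition and 3 transversions, so Ti/Tv = 1/3 = 0.333.

0.333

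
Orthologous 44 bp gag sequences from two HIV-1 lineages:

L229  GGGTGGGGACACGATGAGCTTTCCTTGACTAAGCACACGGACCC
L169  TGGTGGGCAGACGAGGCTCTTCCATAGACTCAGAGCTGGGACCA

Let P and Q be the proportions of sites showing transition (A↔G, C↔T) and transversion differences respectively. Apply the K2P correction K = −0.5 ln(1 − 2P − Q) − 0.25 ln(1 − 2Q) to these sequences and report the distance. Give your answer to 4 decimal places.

0.4676

The sequences differ at positions 1 (G/T, transversion), 8 (G/C, transversion), 10 (C/G, transversion), 15 (T/G, transversion), 17 (A/C, transversion), 18 (G/T, transversion), 22 (T/C, transition), 24 (C/A, transversion), 26 (T/A, transversion), 31 (A/C, transversion), 34 (C/A, transversion), 35 (A/G, transition), 37 (A/T, transversion), 38 (C/G, transversion), 44 (C/A, transversion).
Of the 15 differences, 2 transitions and 13 transversions over 44 sites: P = 2/44 = 0.045455, Q = 13/44 = 0.295455.
d = −0.5·ln(0.613635) − 0.25·ln(0.409090) = −0.5·(-0.488355) − 0.25·(-0.893820) = 0.4676.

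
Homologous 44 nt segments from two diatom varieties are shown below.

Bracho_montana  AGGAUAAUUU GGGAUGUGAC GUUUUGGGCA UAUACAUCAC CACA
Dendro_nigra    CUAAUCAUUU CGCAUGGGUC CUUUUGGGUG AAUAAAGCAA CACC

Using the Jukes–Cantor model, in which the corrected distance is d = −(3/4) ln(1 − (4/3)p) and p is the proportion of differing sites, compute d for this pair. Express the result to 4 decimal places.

Differing sites — 1:A/C; 2:G/U; 3:G/A; 6:A/C; 11:G/C; 13:G/C; 17:U/G; 19:A/U; 21:G/C; 29:C/U; 30:A/G; 31:U/A; 35:C/A; 37:U/G; 40:C/A; 44:A/C.
p = 16/44 = 0.363636.
d = −0.75 · ln(1 − (4/3)·0.363636) = −0.75 · ln(0.515152) = −0.75 · (-0.663293) = 0.4975.

0.4975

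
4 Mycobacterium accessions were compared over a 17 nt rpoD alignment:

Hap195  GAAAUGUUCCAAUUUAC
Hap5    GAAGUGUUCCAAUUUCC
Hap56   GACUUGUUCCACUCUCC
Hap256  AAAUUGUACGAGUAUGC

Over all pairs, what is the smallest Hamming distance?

2

Pairwise Hamming distances:
  Hap195 vs Hap5: 2
  Hap195 vs Hap56: 5
  Hap195 vs Hap256: 7
  Hap5 vs Hap56: 4
  Hap5 vs Hap256: 7
  Hap56 vs Hap256: 7
The smallest is 2, between Hap195 and Hap5.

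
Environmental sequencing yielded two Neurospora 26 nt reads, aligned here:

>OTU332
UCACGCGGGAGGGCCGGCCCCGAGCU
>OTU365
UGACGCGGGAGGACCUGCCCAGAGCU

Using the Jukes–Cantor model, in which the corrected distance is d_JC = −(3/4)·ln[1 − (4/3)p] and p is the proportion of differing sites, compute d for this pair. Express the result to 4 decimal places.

0.1722

Differing sites — 2:C/G; 13:G/A; 16:G/U; 21:C/A.
p = 4/26 = 0.153846.
d = −0.75 · ln(1 − (4/3)·0.153846) = −0.75 · ln(0.794872) = −0.75 · (-0.229574) = 0.1722.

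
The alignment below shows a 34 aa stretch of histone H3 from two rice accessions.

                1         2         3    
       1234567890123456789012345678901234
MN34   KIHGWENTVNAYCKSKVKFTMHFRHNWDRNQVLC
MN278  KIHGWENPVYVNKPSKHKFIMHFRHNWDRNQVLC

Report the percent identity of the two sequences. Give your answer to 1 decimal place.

76.5%

Differing sites — 8:T/P; 10:N/Y; 11:A/V; 12:Y/N; 13:C/K; 14:K/P; 17:V/H; 20:T/I.
26 of the 34 sites match, so the percent identity is 26/34 × 100 = 76.5%.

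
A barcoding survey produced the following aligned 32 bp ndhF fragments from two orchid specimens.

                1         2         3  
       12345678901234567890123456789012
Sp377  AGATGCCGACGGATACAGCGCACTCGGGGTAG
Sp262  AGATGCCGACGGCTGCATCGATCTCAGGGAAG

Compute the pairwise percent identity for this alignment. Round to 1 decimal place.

78.1%

The sequences differ at positions 13 (A/C), 15 (A/G), 18 (G/T), 21 (C/A), 22 (A/T), 26 (G/A), 30 (T/A).
25 of the 32 sites match, so the percent identity is 25/32 × 100 = 78.1%.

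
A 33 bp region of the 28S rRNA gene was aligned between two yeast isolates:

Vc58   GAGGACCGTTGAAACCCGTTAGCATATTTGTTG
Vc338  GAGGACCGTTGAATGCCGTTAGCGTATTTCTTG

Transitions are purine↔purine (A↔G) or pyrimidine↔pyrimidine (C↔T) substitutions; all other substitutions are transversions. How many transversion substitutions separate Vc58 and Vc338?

3

Mismatches occur at site 14 (A/T, transversion), site 15 (C/G, transversion), site 24 (A/G, transition), site 30 (G/C, transversion).
Of the 4 differences, 1 transition and 3 transversions, so the answer is 3.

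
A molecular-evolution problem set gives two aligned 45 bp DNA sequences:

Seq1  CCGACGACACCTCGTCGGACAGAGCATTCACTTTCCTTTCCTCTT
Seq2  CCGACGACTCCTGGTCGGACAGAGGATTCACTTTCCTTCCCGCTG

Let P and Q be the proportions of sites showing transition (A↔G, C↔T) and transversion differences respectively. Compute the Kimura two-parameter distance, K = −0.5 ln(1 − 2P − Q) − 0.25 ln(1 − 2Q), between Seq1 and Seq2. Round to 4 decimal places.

Differing sites — 9:A/T (Tv); 13:C/G (Tv); 25:C/G (Tv); 39:T/C (Ti); 42:T/G (Tv); 45:T/G (Tv).
Of the 6 differences, 1 transition and 5 transversions over 45 sites: P = 1/45 = 0.022222, Q = 5/45 = 0.111111.
d = −0.5·ln(0.844445) − 0.25·ln(0.777778) = −0.5·(-0.169076) − 0.25·(-0.251314) = 0.1474.

0.1474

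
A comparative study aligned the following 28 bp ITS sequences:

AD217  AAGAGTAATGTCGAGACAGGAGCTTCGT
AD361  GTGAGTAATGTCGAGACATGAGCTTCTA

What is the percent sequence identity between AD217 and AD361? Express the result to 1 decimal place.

The sequences differ at positions 1 (A/G), 2 (A/T), 19 (G/T), 27 (G/T), 28 (T/A).
23 of the 28 sites match, so the percent identity is 23/28 × 100 = 82.1%.

82.1%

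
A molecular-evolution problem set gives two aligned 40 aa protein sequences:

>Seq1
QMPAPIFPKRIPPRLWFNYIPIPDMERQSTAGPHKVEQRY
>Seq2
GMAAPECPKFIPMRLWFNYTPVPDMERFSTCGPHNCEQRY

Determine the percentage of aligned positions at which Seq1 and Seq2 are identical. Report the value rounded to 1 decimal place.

Differing sites — 1:Q/G; 3:P/A; 6:I/E; 7:F/C; 10:R/F; 13:P/M; 20:I/T; 22:I/V; 28:Q/F; 31:A/C; 35:K/N; 36:V/C.
28 of the 40 sites match, so the percent identity is 28/40 × 100 = 70.0%.

70.0%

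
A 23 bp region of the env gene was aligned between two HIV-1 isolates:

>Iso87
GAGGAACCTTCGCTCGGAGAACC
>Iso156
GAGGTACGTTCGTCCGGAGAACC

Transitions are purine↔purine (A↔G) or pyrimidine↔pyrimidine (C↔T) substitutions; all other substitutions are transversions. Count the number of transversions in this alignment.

Differing sites — 5:A/T (Tv); 8:C/G (Tv); 13:C/T (Ti); 14:T/C (Ti).
Of the 4 differences, 2 transitions and 2 transversions, so the answer is 2.

2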